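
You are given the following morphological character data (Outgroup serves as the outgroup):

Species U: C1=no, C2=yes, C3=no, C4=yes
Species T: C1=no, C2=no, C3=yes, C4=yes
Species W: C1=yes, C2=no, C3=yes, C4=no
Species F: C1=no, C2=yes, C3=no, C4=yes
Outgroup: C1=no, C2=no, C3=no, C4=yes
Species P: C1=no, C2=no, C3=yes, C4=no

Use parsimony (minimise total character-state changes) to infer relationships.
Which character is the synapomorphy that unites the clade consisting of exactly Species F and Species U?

C2

Character polarity is set by the outgroup: the derived state is whichever differs from the outgroup's state, so for C4 the derived state is 'no', and for the remaining characters it is 'yes'.
C1 (derived state 'yes') is unique to Species W (autapomorphy; uninformative for grouping).
C2 (derived state 'yes') is shared by Species F and Species U — a synapomorphy uniting that clade.
Only Species P, Species T, and Species W show the derived state 'yes' for C3, supporting them as a clade.
Only Species P and Species W show the derived state 'no' for C4, supporting them as a clade.
Most parsimonious ingroup topology: (((Species W,Species P),Species T),(Species U,Species F)).
The clade {Species F, Species U} is supported by C2: its derived state 'yes' occurs in exactly those taxa and in no other taxon (including the outgroup).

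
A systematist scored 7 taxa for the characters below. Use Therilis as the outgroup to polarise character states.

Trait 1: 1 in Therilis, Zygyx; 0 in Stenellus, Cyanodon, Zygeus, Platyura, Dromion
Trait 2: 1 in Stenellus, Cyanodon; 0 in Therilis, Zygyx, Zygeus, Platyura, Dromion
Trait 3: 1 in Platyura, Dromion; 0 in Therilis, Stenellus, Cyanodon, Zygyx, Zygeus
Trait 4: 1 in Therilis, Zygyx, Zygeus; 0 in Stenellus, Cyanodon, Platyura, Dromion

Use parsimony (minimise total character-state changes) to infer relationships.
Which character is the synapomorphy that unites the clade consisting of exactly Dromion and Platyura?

Trait 3

Character polarity is set by the outgroup: the derived state is whichever differs from the outgroup's state, so for Trait 1, Trait 4 the derived state is '0', and for the remaining characters it is '1'.
Trait 1: derived state '0' in Cyanodon, Dromion, Platyura, Stenellus, and Zygeus only — synapomorphy for {Cyanodon, Dromion, Platyura, Stenellus, Zygeus}.
Only Cyanodon and Stenellus show the derived state '1' for Trait 2, supporting them as a clade.
Trait 3 (derived state '1') is shared by Dromion and Platyura — a synapomorphy uniting that clade.
Only Cyanodon, Dromion, Platyura, and Stenellus show the derived state '0' for Trait 4, supporting them as a clade.
Most parsimonious ingroup topology: ((((Stenellus,Cyanodon),(Platyura,Dromion)),Zygeus),Zygyx).
The clade {Dromion, Platyura} is supported by Trait 3: its derived state '1' occurs in exactly those taxa and in no other taxon (including the outgroup).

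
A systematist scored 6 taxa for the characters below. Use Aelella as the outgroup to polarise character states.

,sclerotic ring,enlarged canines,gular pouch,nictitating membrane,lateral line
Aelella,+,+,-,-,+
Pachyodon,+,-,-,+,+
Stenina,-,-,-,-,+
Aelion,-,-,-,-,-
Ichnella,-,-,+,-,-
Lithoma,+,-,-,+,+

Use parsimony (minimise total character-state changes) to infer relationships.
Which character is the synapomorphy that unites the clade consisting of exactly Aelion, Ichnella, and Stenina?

sclerotic ring

Character polarity is set by the outgroup: the derived state is whichever differs from the outgroup's state, so for sclerotic ring, enlarged canines, lateral line the derived state is '-', and for the remaining characters it is '+'.
sclerotic ring: derived state '-' in Aelion, Ichnella, and Stenina only — synapomorphy for {Aelion, Ichnella, Stenina}.
All ingroup taxa share the derived state '-' for enlarged canines; it defines the ingroup but does not resolve relationships within it.
gular pouch (derived state '+') is unique to Ichnella (autapomorphy; uninformative for grouping).
nictitating membrane (derived state '+') is shared by Lithoma and Pachyodon — a synapomorphy uniting that clade.
lateral line (derived state '-') is shared by Aelion and Ichnella — a synapomorphy uniting that clade.
Most parsimonious ingroup topology: ((Pachyodon,Lithoma),(Stenina,(Aelion,Ichnella))).
The clade {Aelion, Ichnella, Stenina} is supported by sclerotic ring: its derived state '-' occurs in exactly those taxa and in no other taxon (including the outgroup).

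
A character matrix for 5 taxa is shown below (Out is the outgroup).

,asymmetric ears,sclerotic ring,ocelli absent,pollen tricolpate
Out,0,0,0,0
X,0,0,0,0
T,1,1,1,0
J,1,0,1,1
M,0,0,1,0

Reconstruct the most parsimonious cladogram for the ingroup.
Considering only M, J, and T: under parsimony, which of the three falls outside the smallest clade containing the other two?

The outgroup has state '0' for every character, so '1' is the derived state throughout.
asymmetric ears: derived state '1' in J and T only — synapomorphy for {J, T}.
sclerotic ring (derived state '1') is unique to T (autapomorphy; uninformative for grouping).
ocelli absent (derived state '1') is shared by J, M, and T — a synapomorphy uniting that clade.
pollen tricolpate: derived state '1' in J only — an autapomorphy, so it tells us nothing about relationships among taxa.
Most parsimonious ingroup topology: (X,((T,J),M)).
T and J share a more recent common ancestor with each other than either does with M, so M is the least closely related of the three.

M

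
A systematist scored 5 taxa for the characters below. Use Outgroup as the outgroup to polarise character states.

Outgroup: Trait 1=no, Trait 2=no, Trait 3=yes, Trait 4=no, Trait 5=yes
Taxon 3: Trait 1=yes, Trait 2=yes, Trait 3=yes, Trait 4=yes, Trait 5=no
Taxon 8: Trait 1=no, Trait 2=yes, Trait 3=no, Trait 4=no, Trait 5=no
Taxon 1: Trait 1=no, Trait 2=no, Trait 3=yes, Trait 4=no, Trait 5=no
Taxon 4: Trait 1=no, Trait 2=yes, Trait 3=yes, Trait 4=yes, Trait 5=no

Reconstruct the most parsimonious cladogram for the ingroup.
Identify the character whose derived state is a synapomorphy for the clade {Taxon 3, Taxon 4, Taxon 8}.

Character polarity is set by the outgroup: the derived state is whichever differs from the outgroup's state, so for Trait 3, Trait 5 the derived state is 'no', and for the remaining characters it is 'yes'.
Trait 1 (derived state 'yes') is unique to Taxon 3 (autapomorphy; uninformative for grouping).
Trait 2: derived state 'yes' in Taxon 3, Taxon 4, and Taxon 8 only — synapomorphy for {Taxon 3, Taxon 4, Taxon 8}.
Trait 3: derived state 'no' in Taxon 8 only — an autapomorphy, so it tells us nothing about relationships among taxa.
Trait 4: derived state 'yes' in Taxon 3 and Taxon 4 only — synapomorphy for {Taxon 3, Taxon 4}.
Trait 5 (derived state 'no') is shared by all ingroup taxa — unites the whole ingroup.
Most parsimonious ingroup topology: (((Taxon 3,Taxon 4),Taxon 8),Taxon 1).
The clade {Taxon 3, Taxon 4, Taxon 8} is supported by Trait 2: its derived state 'yes' occurs in exactly those taxa and in no other taxon (including the outgroup).

Trait 2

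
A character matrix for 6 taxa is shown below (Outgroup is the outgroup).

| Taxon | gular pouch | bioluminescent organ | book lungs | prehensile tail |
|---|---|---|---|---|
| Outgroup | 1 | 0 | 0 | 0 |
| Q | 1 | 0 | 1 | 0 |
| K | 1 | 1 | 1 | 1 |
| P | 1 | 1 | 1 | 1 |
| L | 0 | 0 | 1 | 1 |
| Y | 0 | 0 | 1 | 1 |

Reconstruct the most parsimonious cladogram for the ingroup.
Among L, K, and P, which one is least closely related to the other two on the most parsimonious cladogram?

Character polarity is set by the outgroup: the derived state is whichever differs from the outgroup's state, so for gular pouch the derived state is '0', and for the remaining characters it is '1'.
gular pouch (derived state '0') is shared by L and Y — a synapomorphy uniting that clade.
bioluminescent organ (derived state '1') is shared by K and P — a synapomorphy uniting that clade.
book lungs (derived state '1') is shared by all ingroup taxa — unites the whole ingroup.
prehensile tail: derived state '1' in K, L, P, and Y only — synapomorphy for {K, L, P, Y}.
Most parsimonious ingroup topology: (Q,((K,P),(L,Y))).
P and K share a more recent common ancestor with each other than either does with L, so L is the least closely related of the three.

L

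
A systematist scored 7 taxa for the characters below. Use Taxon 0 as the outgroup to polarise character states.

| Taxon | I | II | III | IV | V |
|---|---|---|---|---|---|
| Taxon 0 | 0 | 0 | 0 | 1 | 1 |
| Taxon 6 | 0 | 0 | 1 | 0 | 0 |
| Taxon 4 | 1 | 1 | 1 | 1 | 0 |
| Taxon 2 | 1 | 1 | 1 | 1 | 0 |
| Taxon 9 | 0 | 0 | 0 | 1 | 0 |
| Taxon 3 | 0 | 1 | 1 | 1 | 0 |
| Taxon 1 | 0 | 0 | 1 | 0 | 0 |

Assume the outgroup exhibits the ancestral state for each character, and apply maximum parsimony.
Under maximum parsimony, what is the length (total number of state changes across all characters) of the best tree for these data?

5

Character polarity is set by the outgroup: the derived state is whichever differs from the outgroup's state, so for IV, V the derived state is '0', and for the remaining characters it is '1'.
Only Taxon 2 and Taxon 4 show the derived state '1' for I, supporting them as a clade.
II (derived state '1') is shared by Taxon 2, Taxon 3, and Taxon 4 — a synapomorphy uniting that clade.
III (derived state '1') is shared by Taxon 1, Taxon 2, Taxon 3, Taxon 4, and Taxon 6 — a synapomorphy uniting that clade.
IV: derived state '0' in Taxon 1 and Taxon 6 only — synapomorphy for {Taxon 1, Taxon 6}.
V (derived state '0') is shared by all ingroup taxa — unites the whole ingroup.
Most parsimonious ingroup topology: (((Taxon 6,Taxon 1),((Taxon 4,Taxon 2),Taxon 3)),Taxon 9).
Changes per character on this tree: I: 1; II: 1; III: 1; IV: 1; V: 1.
Total = 5.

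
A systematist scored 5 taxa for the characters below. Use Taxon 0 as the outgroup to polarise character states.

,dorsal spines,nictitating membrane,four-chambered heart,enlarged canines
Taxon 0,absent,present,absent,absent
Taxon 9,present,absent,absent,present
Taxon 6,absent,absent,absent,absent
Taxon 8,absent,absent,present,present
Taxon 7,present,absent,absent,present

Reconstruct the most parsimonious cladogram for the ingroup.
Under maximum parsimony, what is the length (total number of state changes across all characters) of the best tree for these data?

4

Character polarity is set by the outgroup: the derived state is whichever differs from the outgroup's state, so for nictitating membrane the derived state is 'absent', and for the remaining characters it is 'present'.
Only Taxon 7 and Taxon 9 show the derived state 'present' for dorsal spines, supporting them as a clade.
All ingroup taxa share the derived state 'absent' for nictitating membrane; it defines the ingroup but does not resolve relationships within it.
four-chambered heart (derived state 'present') is unique to Taxon 8 (autapomorphy; uninformative for grouping).
Only Taxon 7, Taxon 8, and Taxon 9 show the derived state 'present' for enlarged canines, supporting them as a clade.
Most parsimonious ingroup topology: (((Taxon 9,Taxon 7),Taxon 8),Taxon 6).
Changes per character on this tree: dorsal spines: 1; nictitating membrane: 1; four-chambered heart: 1; enlarged canines: 1.
Total = 4.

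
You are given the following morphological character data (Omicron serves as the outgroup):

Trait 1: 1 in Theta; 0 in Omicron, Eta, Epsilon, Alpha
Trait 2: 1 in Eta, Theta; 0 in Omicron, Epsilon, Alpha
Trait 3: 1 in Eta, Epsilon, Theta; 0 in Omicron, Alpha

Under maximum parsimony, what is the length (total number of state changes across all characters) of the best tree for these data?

3

The outgroup has state '0' for every character, so '1' is the derived state throughout.
Trait 1 (derived state '1') is unique to Theta (autapomorphy; uninformative for grouping).
Trait 2: derived state '1' in Eta and Theta only — synapomorphy for {Eta, Theta}.
Only Epsilon, Eta, and Theta show the derived state '1' for Trait 3, supporting them as a clade.
Most parsimonious ingroup topology: (((Eta,Theta),Epsilon),Alpha).
Changes per character on this tree: Trait 1: 1; Trait 2: 1; Trait 3: 1.
Total = 3.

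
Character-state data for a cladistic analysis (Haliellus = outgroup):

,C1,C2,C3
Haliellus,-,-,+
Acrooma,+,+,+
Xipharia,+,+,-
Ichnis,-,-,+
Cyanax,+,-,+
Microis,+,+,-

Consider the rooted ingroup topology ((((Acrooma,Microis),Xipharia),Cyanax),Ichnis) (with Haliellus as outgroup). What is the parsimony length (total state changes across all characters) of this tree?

Map each character onto ((((Acrooma,Microis),Xipharia),Cyanax),Ichnis) (rooted by Haliellus) and count the minimum state changes it requires (Fitch parsimony):
C1: 1; C2: 1; C3: 2.
Total tree length = 4.

4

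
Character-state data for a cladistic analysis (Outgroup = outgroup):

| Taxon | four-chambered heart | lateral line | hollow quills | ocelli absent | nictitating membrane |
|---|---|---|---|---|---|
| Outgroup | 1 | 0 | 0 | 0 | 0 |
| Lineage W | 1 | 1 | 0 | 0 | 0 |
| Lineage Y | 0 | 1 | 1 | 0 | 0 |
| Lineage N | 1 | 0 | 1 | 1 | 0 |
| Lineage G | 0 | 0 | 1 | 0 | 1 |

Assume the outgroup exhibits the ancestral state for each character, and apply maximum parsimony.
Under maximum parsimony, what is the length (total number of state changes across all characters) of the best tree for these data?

6

Character polarity is set by the outgroup: the derived state is whichever differs from the outgroup's state, so for four-chambered heart the derived state is '0', and for the remaining characters it is '1'.
four-chambered heart: derived state '0' in Lineage G and Lineage Y only — synapomorphy for {Lineage G, Lineage Y}.
lateral line groups Lineage W and Lineage Y, which is incompatible with the clades supported by the remaining characters; treating it as convergent (homoplasy) costs fewer steps than any alternative tree.
hollow quills (derived state '1') is shared by Lineage G, Lineage N, and Lineage Y — a synapomorphy uniting that clade.
ocelli absent (derived state '1') is unique to Lineage N (autapomorphy; uninformative for grouping).
nictitating membrane (derived state '1') is unique to Lineage G (autapomorphy; uninformative for grouping).
Most parsimonious ingroup topology: (Lineage W,((Lineage Y,Lineage G),Lineage N)).
Changes per character on this tree: four-chambered heart: 1; lateral line: 2; hollow quills: 1; ocelli absent: 1; nictitating membrane: 1.
Total = 6.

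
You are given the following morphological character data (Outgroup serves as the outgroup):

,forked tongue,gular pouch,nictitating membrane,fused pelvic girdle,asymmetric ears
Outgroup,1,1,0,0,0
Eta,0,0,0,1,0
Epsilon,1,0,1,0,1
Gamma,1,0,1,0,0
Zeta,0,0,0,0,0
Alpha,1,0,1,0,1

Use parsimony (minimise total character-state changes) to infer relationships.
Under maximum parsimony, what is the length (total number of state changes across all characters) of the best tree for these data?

5

Character polarity is set by the outgroup: the derived state is whichever differs from the outgroup's state, so for forked tongue, gular pouch the derived state is '0', and for the remaining characters it is '1'.
forked tongue: derived state '0' in Eta and Zeta only — synapomorphy for {Eta, Zeta}.
gular pouch (derived state '0') is shared by all ingroup taxa — unites the whole ingroup.
nictitating membrane (derived state '1') is shared by Alpha, Epsilon, and Gamma — a synapomorphy uniting that clade.
fused pelvic girdle: derived state '1' in Eta only — an autapomorphy, so it tells us nothing about relationships among taxa.
asymmetric ears (derived state '1') is shared by Alpha and Epsilon — a synapomorphy uniting that clade.
Most parsimonious ingroup topology: ((Eta,Zeta),((Epsilon,Alpha),Gamma)).
Changes per character on this tree: forked tongue: 1; gular pouch: 1; nictitating membrane: 1; fused pelvic girdle: 1; asymmetric ears: 1.
Total = 5.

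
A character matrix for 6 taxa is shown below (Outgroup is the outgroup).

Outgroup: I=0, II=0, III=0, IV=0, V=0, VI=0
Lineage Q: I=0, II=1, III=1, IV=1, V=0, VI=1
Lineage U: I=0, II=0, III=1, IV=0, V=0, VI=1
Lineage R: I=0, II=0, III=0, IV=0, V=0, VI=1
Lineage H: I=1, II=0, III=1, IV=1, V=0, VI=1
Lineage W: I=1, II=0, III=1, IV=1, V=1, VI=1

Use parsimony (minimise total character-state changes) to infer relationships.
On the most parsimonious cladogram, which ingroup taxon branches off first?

The outgroup has state '0' for every character, so '1' is the derived state throughout.
I: derived state '1' in Lineage H and Lineage W only — synapomorphy for {Lineage H, Lineage W}.
II: derived state '1' in Lineage Q only — an autapomorphy, so it tells us nothing about relationships among taxa.
Only Lineage H, Lineage Q, Lineage U, and Lineage W show the derived state '1' for III, supporting them as a clade.
IV (derived state '1') is shared by Lineage H, Lineage Q, and Lineage W — a synapomorphy uniting that clade.
V (derived state '1') is unique to Lineage W (autapomorphy; uninformative for grouping).
All ingroup taxa share the derived state '1' for VI; it defines the ingroup but does not resolve relationships within it.
Most parsimonious ingroup topology: (((Lineage Q,(Lineage H,Lineage W)),Lineage U),Lineage R).
Lineage R is sister to the clade containing all other ingroup taxa, so it is the earliest-diverging (most basal) ingroup lineage.

Lineage R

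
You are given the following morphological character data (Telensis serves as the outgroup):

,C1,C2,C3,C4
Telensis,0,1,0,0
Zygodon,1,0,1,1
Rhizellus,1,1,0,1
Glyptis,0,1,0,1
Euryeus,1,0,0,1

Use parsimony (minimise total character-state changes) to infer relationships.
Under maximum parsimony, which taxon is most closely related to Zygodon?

Character polarity is set by the outgroup: the derived state is whichever differs from the outgroup's state, so for C2 the derived state is '0', and for the remaining characters it is '1'.
C1: derived state '1' in Euryeus, Rhizellus, and Zygodon only — synapomorphy for {Euryeus, Rhizellus, Zygodon}.
C2 (derived state '0') is shared by Euryeus and Zygodon — a synapomorphy uniting that clade.
C3: derived state '1' in Zygodon only — an autapomorphy, so it tells us nothing about relationships among taxa.
All ingroup taxa share the derived state '1' for C4; it defines the ingroup but does not resolve relationships within it.
Most parsimonious ingroup topology: ((Rhizellus,(Zygodon,Euryeus)),Glyptis).
Zygodon and Euryeus form a cherry on this tree, so they are sister taxa.

Euryeus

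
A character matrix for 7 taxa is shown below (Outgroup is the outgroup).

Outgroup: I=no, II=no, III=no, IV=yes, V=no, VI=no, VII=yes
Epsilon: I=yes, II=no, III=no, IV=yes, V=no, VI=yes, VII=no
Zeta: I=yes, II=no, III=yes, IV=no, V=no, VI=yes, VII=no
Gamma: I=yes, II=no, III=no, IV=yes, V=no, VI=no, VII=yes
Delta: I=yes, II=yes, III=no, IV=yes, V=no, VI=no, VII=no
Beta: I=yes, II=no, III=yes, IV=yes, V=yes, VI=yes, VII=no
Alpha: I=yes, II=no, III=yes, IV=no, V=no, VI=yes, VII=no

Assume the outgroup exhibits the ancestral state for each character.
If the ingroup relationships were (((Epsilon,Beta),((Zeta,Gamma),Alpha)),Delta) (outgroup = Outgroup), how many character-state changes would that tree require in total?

12

Map each character onto (((Epsilon,Beta),((Zeta,Gamma),Alpha)),Delta) (rooted by Outgroup) and count the minimum state changes it requires (Fitch parsimony):
I: 1; II: 1; III: 3; IV: 2; V: 1; VI: 2; VII: 2.
Total tree length = 12.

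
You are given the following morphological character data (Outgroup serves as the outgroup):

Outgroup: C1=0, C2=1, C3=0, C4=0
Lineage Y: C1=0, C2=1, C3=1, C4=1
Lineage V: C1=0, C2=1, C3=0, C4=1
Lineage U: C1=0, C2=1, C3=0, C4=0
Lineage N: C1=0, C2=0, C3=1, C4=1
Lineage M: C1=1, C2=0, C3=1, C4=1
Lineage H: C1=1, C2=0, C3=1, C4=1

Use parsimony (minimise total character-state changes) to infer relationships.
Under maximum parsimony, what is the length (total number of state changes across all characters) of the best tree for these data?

4

Character polarity is set by the outgroup: the derived state is whichever differs from the outgroup's state, so for C2 the derived state is '0', and for the remaining characters it is '1'.
Only Lineage H and Lineage M show the derived state '1' for C1, supporting them as a clade.
Only Lineage H, Lineage M, and Lineage N show the derived state '0' for C2, supporting them as a clade.
C3: derived state '1' in Lineage H, Lineage M, Lineage N, and Lineage Y only — synapomorphy for {Lineage H, Lineage M, Lineage N, Lineage Y}.
C4: derived state '1' in Lineage H, Lineage M, Lineage N, Lineage V, and Lineage Y only — synapomorphy for {Lineage H, Lineage M, Lineage N, Lineage V, Lineage Y}.
Most parsimonious ingroup topology: (((Lineage Y,(Lineage N,(Lineage M,Lineage H))),Lineage V),Lineage U).
Changes per character on this tree: C1: 1; C2: 1; C3: 1; C4: 1.
Total = 4.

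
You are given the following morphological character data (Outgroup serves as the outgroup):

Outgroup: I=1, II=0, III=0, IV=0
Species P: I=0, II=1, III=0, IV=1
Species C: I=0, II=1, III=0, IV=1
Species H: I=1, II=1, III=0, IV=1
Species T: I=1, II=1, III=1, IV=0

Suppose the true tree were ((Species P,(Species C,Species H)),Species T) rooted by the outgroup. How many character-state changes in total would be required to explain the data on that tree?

5

Map each character onto ((Species P,(Species C,Species H)),Species T) (rooted by Outgroup) and count the minimum state changes it requires (Fitch parsimony):
I: 2; II: 1; III: 1; IV: 1.
Total tree length = 5.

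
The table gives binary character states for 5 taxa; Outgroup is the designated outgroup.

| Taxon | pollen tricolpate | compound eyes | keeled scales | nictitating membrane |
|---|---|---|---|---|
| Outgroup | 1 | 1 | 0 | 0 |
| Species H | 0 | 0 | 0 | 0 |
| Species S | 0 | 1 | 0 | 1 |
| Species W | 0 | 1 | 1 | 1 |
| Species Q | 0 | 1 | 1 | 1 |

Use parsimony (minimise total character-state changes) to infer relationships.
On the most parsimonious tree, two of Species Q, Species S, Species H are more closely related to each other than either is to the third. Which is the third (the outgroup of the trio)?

Character polarity is set by the outgroup: the derived state is whichever differs from the outgroup's state, so for pollen tricolpate, compound eyes the derived state is '0', and for the remaining characters it is '1'.
All ingroup taxa share the derived state '0' for pollen tricolpate; it defines the ingroup but does not resolve relationships within it.
compound eyes (derived state '0') is unique to Species H (autapomorphy; uninformative for grouping).
keeled scales: derived state '1' in Species Q and Species W only — synapomorphy for {Species Q, Species W}.
nictitating membrane: derived state '1' in Species Q, Species S, and Species W only — synapomorphy for {Species Q, Species S, Species W}.
Most parsimonious ingroup topology: (Species H,(Species S,(Species W,Species Q))).
Species S and Species Q share a more recent common ancestor with each other than either does with Species H, so Species H is the least closely related of the three.

Species H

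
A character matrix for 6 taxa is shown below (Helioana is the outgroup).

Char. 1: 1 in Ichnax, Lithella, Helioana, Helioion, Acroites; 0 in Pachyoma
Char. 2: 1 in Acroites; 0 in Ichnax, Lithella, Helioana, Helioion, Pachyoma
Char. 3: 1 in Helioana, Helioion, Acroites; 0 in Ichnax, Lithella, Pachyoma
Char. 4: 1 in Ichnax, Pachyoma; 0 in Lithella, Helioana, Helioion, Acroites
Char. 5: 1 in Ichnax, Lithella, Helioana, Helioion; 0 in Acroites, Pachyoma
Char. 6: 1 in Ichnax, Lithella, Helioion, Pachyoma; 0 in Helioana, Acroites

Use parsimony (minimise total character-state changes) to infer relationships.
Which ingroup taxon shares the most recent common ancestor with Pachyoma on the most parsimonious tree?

Character polarity is set by the outgroup: the derived state is whichever differs from the outgroup's state, so for Char. 1, Char. 3, Char. 5 the derived state is '0', and for the remaining characters it is '1'.
Char. 1 (derived state '0') is unique to Pachyoma (autapomorphy; uninformative for grouping).
Char. 2: derived state '1' in Acroites only — an autapomorphy, so it tells us nothing about relationships among taxa.
Only Ichnax, Lithella, and Pachyoma show the derived state '0' for Char. 3, supporting them as a clade.
Char. 4 (derived state '1') is shared by Ichnax and Pachyoma — a synapomorphy uniting that clade.
Char. 5 groups Acroites and Pachyoma, which is incompatible with the clades supported by the remaining characters; treating it as convergent (homoplasy) costs fewer steps than any alternative tree.
Char. 6 (derived state '1') is shared by Helioion, Ichnax, Lithella, and Pachyoma — a synapomorphy uniting that clade.
Most parsimonious ingroup topology: ((((Pachyoma,Ichnax),Lithella),Helioion),Acroites).
Pachyoma and Ichnax form a cherry on this tree, so they are sister taxa.

Ichnax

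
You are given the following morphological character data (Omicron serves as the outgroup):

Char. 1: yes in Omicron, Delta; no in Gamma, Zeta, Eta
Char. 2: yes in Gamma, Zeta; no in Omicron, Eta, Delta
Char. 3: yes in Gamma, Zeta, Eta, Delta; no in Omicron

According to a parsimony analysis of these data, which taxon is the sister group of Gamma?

Character polarity is set by the outgroup: the derived state is whichever differs from the outgroup's state, so for Char. 1 the derived state is 'no', and for the remaining characters it is 'yes'.
Char. 1 (derived state 'no') is shared by Eta, Gamma, and Zeta — a synapomorphy uniting that clade.
Char. 2: derived state 'yes' in Gamma and Zeta only — synapomorphy for {Gamma, Zeta}.
All ingroup taxa share the derived state 'yes' for Char. 3; it defines the ingroup but does not resolve relationships within it.
Most parsimonious ingroup topology: (((Gamma,Zeta),Eta),Delta).
Gamma and Zeta form a cherry on this tree, so they are sister taxa.

Zeta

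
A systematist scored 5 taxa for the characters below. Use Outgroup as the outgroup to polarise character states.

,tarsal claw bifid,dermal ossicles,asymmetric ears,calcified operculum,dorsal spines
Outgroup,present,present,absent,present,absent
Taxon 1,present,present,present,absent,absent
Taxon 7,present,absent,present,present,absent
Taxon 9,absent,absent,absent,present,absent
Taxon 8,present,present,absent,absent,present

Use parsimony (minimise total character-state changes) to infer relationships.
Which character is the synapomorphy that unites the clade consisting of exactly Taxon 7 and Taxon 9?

Character polarity is set by the outgroup: the derived state is whichever differs from the outgroup's state, so for tarsal claw bifid, dermal ossicles, calcified operculum the derived state is 'absent', and for the remaining characters it is 'present'.
tarsal claw bifid (derived state 'absent') is unique to Taxon 9 (autapomorphy; uninformative for grouping).
dermal ossicles: derived state 'absent' in Taxon 7 and Taxon 9 only — synapomorphy for {Taxon 7, Taxon 9}.
asymmetric ears (state 'present') occurs in Taxon 1 and Taxon 7 but conflicts with the nesting implied by the other characters — most parsimoniously interpreted as homoplasy.
calcified operculum (derived state 'absent') is shared by Taxon 1 and Taxon 8 — a synapomorphy uniting that clade.
dorsal spines (derived state 'present') is unique to Taxon 8 (autapomorphy; uninformative for grouping).
Most parsimonious ingroup topology: ((Taxon 1,Taxon 8),(Taxon 7,Taxon 9)).
The clade {Taxon 7, Taxon 9} is supported by dermal ossicles: its derived state 'absent' occurs in exactly those taxa and in no other taxon (including the outgroup).

dermal ossicles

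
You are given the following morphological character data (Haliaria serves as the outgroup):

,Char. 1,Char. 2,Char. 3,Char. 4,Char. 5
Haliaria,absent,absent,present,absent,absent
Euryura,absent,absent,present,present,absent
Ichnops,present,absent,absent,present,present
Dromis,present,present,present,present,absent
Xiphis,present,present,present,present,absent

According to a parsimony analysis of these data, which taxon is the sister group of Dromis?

Character polarity is set by the outgroup: the derived state is whichever differs from the outgroup's state, so for Char. 3 the derived state is 'absent', and for the remaining characters it is 'present'.
Char. 1: derived state 'present' in Dromis, Ichnops, and Xiphis only — synapomorphy for {Dromis, Ichnops, Xiphis}.
Only Dromis and Xiphis show the derived state 'present' for Char. 2, supporting them as a clade.
Char. 3 (derived state 'absent') is unique to Ichnops (autapomorphy; uninformative for grouping).
Char. 4 (derived state 'present') is shared by all ingroup taxa — unites the whole ingroup.
Char. 5 (derived state 'present') is unique to Ichnops (autapomorphy; uninformative for grouping).
Most parsimonious ingroup topology: (Euryura,(Ichnops,(Dromis,Xiphis))).
Dromis and Xiphis form a cherry on this tree, so they are sister taxa.

Xiphis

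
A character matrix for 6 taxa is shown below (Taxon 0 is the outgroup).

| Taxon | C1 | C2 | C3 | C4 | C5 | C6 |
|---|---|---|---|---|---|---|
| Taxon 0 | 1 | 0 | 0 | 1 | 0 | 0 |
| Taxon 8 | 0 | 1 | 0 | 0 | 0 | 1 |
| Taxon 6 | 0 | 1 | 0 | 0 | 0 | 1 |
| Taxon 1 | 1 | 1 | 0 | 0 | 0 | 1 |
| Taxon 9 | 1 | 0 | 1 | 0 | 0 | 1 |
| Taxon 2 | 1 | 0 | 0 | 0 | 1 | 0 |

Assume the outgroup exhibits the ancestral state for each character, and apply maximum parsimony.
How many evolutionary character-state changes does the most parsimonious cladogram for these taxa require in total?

Character polarity is set by the outgroup: the derived state is whichever differs from the outgroup's state, so for C1, C4 the derived state is '0', and for the remaining characters it is '1'.
C1: derived state '0' in Taxon 6 and Taxon 8 only — synapomorphy for {Taxon 6, Taxon 8}.
C2 (derived state '1') is shared by Taxon 1, Taxon 6, and Taxon 8 — a synapomorphy uniting that clade.
C3 (derived state '1') is unique to Taxon 9 (autapomorphy; uninformative for grouping).
All ingroup taxa share the derived state '0' for C4; it defines the ingroup but does not resolve relationships within it.
C5 (derived state '1') is unique to Taxon 2 (autapomorphy; uninformative for grouping).
Only Taxon 1, Taxon 6, Taxon 8, and Taxon 9 show the derived state '1' for C6, supporting them as a clade.
Most parsimonious ingroup topology: ((((Taxon 8,Taxon 6),Taxon 1),Taxon 9),Taxon 2).
Changes per character on this tree: C1: 1; C2: 1; C3: 1; C4: 1; C5: 1; C6: 1.
Total = 6.

6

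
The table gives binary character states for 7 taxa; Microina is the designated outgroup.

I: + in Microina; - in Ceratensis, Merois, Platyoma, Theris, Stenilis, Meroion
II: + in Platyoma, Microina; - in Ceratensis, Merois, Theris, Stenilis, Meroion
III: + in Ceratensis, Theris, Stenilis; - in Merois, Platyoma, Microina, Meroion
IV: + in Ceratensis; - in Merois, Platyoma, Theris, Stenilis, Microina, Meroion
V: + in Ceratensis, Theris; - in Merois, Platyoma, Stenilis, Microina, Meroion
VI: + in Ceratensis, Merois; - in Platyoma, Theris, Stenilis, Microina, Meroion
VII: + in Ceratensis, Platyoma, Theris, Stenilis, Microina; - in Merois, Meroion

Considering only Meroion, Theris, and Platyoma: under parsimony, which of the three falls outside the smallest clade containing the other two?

Platyoma

Character polarity is set by the outgroup: the derived state is whichever differs from the outgroup's state, so for I, II, VII the derived state is '-', and for the remaining characters it is '+'.
All ingroup taxa share the derived state '-' for I; it defines the ingroup but does not resolve relationships within it.
II: derived state '-' in Ceratensis, Meroion, Merois, Stenilis, and Theris only — synapomorphy for {Ceratensis, Meroion, Merois, Stenilis, Theris}.
Only Ceratensis, Stenilis, and Theris show the derived state '+' for III, supporting them as a clade.
IV (derived state '+') is unique to Ceratensis (autapomorphy; uninformative for grouping).
Only Ceratensis and Theris show the derived state '+' for V, supporting them as a clade.
VI (state '+') occurs in Ceratensis and Merois but conflicts with the nesting implied by the other characters — most parsimoniously interpreted as homoplasy.
VII: derived state '-' in Meroion and Merois only — synapomorphy for {Meroion, Merois}.
Most parsimonious ingroup topology: (((Stenilis,(Theris,Ceratensis)),(Meroion,Merois)),Platyoma).
Meroion and Theris share a more recent common ancestor with each other than either does with Platyoma, so Platyoma is the least closely related of the three.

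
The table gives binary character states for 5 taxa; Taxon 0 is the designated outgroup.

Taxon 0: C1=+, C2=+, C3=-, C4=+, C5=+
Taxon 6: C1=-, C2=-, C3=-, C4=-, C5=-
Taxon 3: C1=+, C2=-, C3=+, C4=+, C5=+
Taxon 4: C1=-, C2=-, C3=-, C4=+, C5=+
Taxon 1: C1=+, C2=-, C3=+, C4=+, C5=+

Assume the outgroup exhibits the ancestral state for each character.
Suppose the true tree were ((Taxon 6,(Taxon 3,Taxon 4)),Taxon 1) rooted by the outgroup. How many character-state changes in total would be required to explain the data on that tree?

7

Map each character onto ((Taxon 6,(Taxon 3,Taxon 4)),Taxon 1) (rooted by Taxon 0) and count the minimum state changes it requires (Fitch parsimony):
C1: 2; C2: 1; C3: 2; C4: 1; C5: 1.
Total tree length = 7.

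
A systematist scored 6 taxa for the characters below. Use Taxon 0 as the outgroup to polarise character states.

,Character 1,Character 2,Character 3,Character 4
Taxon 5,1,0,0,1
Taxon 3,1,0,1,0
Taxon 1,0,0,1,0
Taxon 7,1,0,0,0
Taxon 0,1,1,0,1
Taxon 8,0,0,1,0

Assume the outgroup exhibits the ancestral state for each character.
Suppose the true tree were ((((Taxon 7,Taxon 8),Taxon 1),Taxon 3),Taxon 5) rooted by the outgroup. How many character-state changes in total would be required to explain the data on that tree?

Map each character onto ((((Taxon 7,Taxon 8),Taxon 1),Taxon 3),Taxon 5) (rooted by Taxon 0) and count the minimum state changes it requires (Fitch parsimony):
Character 1: 2; Character 2: 1; Character 3: 2; Character 4: 1.
Total tree length = 6.

6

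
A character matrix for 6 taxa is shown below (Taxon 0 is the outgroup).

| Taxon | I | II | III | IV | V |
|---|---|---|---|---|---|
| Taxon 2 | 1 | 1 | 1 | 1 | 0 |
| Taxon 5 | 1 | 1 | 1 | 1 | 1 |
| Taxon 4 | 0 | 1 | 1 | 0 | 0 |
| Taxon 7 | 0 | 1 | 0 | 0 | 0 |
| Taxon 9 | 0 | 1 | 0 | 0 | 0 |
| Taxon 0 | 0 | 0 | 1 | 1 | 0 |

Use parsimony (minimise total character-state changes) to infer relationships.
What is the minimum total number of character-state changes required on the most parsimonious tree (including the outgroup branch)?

5

Character polarity is set by the outgroup: the derived state is whichever differs from the outgroup's state, so for III, IV the derived state is '0', and for the remaining characters it is '1'.
I (derived state '1') is shared by Taxon 2 and Taxon 5 — a synapomorphy uniting that clade.
II (derived state '1') is shared by all ingroup taxa — unites the whole ingroup.
III: derived state '0' in Taxon 7 and Taxon 9 only — synapomorphy for {Taxon 7, Taxon 9}.
Only Taxon 4, Taxon 7, and Taxon 9 show the derived state '0' for IV, supporting them as a clade.
V (derived state '1') is unique to Taxon 5 (autapomorphy; uninformative for grouping).
Most parsimonious ingroup topology: (((Taxon 9,Taxon 7),Taxon 4),(Taxon 5,Taxon 2)).
Changes per character on this tree: I: 1; II: 1; III: 1; IV: 1; V: 1.
Total = 5.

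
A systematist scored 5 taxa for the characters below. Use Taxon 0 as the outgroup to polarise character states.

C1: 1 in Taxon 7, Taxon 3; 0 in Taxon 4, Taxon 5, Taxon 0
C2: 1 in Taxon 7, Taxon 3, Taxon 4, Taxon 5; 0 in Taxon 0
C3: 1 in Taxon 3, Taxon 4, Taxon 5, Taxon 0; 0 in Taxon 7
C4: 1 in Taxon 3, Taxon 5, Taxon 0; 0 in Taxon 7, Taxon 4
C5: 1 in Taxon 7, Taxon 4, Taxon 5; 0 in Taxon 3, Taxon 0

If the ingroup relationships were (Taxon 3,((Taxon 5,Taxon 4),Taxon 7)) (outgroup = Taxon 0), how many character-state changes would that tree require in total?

Map each character onto (Taxon 3,((Taxon 5,Taxon 4),Taxon 7)) (rooted by Taxon 0) and count the minimum state changes it requires (Fitch parsimony):
C1: 2; C2: 1; C3: 1; C4: 2; C5: 1.
Total tree length = 7.

7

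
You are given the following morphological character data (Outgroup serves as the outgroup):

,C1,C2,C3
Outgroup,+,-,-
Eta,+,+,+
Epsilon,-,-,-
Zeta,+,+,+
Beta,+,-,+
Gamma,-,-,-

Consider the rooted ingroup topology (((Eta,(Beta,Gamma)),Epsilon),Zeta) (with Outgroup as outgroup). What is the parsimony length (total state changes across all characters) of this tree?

7

Map each character onto (((Eta,(Beta,Gamma)),Epsilon),Zeta) (rooted by Outgroup) and count the minimum state changes it requires (Fitch parsimony):
C1: 2; C2: 2; C3: 3.
Total tree length = 7.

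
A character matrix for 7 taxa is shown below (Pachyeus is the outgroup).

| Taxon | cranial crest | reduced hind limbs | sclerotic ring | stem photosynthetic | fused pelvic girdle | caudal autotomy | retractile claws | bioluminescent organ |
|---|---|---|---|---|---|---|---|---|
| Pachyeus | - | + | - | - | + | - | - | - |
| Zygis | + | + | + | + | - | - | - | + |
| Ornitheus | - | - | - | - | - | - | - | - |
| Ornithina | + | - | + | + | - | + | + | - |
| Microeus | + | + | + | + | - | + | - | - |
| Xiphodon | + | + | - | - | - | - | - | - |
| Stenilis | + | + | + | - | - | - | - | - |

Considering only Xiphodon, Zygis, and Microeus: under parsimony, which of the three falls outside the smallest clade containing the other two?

Character polarity is set by the outgroup: the derived state is whichever differs from the outgroup's state, so for reduced hind limbs, fused pelvic girdle the derived state is '-', and for the remaining characters it is '+'.
cranial crest (derived state '+') is shared by Microeus, Ornithina, Stenilis, Xiphodon, and Zygis — a synapomorphy uniting that clade.
reduced hind limbs groups Ornitheus and Ornithina, which is incompatible with the clades supported by the remaining characters; treating it as convergent (homoplasy) costs fewer steps than any alternative tree.
sclerotic ring (derived state '+') is shared by Microeus, Ornithina, Stenilis, and Zygis — a synapomorphy uniting that clade.
stem photosynthetic (derived state '+') is shared by Microeus, Ornithina, and Zygis — a synapomorphy uniting that clade.
All ingroup taxa share the derived state '-' for fused pelvic girdle; it defines the ingroup but does not resolve relationships within it.
Only Microeus and Ornithina show the derived state '+' for caudal autotomy, supporting them as a clade.
retractile claws (derived state '+') is unique to Ornithina (autapomorphy; uninformative for grouping).
bioluminescent organ: derived state '+' in Zygis only — an autapomorphy, so it tells us nothing about relationships among taxa.
Most parsimonious ingroup topology: ((((Zygis,(Ornithina,Microeus)),Stenilis),Xiphodon),Ornitheus).
Zygis and Microeus share a more recent common ancestor with each other than either does with Xiphodon, so Xiphodon is the least closely related of the three.

Xiphodon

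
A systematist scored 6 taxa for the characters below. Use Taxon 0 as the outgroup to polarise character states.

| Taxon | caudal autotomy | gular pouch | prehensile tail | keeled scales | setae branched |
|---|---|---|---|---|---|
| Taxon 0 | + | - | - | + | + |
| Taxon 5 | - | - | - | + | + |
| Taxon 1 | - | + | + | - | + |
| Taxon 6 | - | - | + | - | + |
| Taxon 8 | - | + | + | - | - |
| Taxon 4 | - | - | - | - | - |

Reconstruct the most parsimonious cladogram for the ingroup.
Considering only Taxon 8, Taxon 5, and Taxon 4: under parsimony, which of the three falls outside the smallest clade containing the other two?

Taxon 5

Character polarity is set by the outgroup: the derived state is whichever differs from the outgroup's state, so for caudal autotomy, keeled scales, setae branched the derived state is '-', and for the remaining characters it is '+'.
All ingroup taxa share the derived state '-' for caudal autotomy; it defines the ingroup but does not resolve relationships within it.
Only Taxon 1 and Taxon 8 show the derived state '+' for gular pouch, supporting them as a clade.
prehensile tail (derived state '+') is shared by Taxon 1, Taxon 6, and Taxon 8 — a synapomorphy uniting that clade.
keeled scales (derived state '-') is shared by Taxon 1, Taxon 4, Taxon 6, and Taxon 8 — a synapomorphy uniting that clade.
setae branched (state '-') occurs in Taxon 4 and Taxon 8 but conflicts with the nesting implied by the other characters — most parsimoniously interpreted as homoplasy.
Most parsimonious ingroup topology: (Taxon 5,(((Taxon 1,Taxon 8),Taxon 6),Taxon 4)).
Taxon 4 and Taxon 8 share a more recent common ancestor with each other than either does with Taxon 5, so Taxon 5 is the least closely related of the three.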